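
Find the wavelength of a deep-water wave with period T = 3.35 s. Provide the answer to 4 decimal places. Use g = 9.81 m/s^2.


L0 = g * T^2 / (2 * pi)
L0 = 9.81 * 3.35^2 / (2 * pi)
L0 = 9.81 * 11.2225 / 6.28319
L0 = 110.0927 / 6.28319
L0 = 17.5218 m

17.5218


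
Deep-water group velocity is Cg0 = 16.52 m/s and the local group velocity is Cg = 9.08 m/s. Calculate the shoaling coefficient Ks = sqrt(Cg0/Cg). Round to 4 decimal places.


Ks = sqrt(Cg0 / Cg)
Ks = sqrt(16.52 / 9.08)
Ks = sqrt(1.8194)
Ks = 1.3488

1.3488


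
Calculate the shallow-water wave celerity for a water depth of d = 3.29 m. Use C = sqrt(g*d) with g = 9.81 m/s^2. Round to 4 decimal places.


Using the shallow-water approximation:
C = sqrt(g * d) = sqrt(9.81 * 3.29)
C = sqrt(32.2749)
C = 5.6811 m/s

5.6811


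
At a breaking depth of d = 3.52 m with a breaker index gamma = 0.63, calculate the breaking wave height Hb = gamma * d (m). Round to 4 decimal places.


Hb = gamma * d
Hb = 0.63 * 3.52
Hb = 2.2176 m

2.2176


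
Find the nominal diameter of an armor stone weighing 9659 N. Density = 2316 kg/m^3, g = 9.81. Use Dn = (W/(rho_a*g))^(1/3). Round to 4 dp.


V = W / (rho_a * g)
V = 9659 / (2316 * 9.81)
V = 9659 / 22719.96
V = 0.425133 m^3
Dn = V^(1/3) = 0.425133^(1/3)
Dn = 0.7519 m

0.7519


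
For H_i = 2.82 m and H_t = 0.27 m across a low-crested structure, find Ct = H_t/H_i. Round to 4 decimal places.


Ct = H_t / H_i
Ct = 0.27 / 2.82
Ct = 0.0957

0.0957


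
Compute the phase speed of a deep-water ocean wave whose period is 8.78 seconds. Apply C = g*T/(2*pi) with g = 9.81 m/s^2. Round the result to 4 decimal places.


We use the deep-water celerity formula:
C = g * T / (2 * pi)
C = 9.81 * 8.78 / (2 * 3.14159...)
C = 86.131800 / 6.283185
C = 13.7083 m/s

13.7083


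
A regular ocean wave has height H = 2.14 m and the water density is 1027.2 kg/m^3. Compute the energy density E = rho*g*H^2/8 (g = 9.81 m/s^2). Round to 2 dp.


E = (1/8) * rho * g * H^2
E = (1/8) * 1027.2 * 9.81 * 2.14^2
E = 0.125 * 1027.2 * 9.81 * 4.5796
E = 5768.48 J/m^2

5768.48


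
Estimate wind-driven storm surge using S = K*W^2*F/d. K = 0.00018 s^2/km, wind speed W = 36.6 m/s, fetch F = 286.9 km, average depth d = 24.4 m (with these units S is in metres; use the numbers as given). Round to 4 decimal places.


S = K * W^2 * F / d
W^2 = 36.6^2 = 1339.56
S = 0.00018 * 1339.56 * 286.9 / 24.4
Numerator = 0.00018 * 1339.56 * 286.9 = 69.177558
S = 69.177558 / 24.4 = 2.8351 m

2.8351


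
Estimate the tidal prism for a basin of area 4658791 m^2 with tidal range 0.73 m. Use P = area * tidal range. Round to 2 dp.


Tidal prism = Area * Tidal range
P = 4658791 * 0.73
P = 3400917.43 m^3

3400917.43


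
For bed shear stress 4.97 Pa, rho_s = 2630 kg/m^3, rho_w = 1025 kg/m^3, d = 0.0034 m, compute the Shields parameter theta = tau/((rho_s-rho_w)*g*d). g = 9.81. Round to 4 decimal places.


theta = tau / ((rho_s - rho_w) * g * d)
rho_s - rho_w = 2630 - 1025 = 1605
Denominator = 1605 * 9.81 * 0.0034 = 53.533170
theta = 4.97 / 53.533170
theta = 0.0928

0.0928


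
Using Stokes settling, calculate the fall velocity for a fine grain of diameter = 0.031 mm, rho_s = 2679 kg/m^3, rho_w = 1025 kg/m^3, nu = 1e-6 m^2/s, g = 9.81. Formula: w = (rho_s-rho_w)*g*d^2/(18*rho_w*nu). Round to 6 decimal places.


w = (rho_s - rho_w) * g * d^2 / (18 * rho_w * nu)
d = 0.031 mm = 0.000031 m
rho_s - rho_w = 2679 - 1025 = 1654
Numerator = 1654 * 9.81 * (0.000031)^2 = 0.000015592936
Denominator = 18 * 1025 * 1e-6 = 0.018450
w = 0.000845 m/s

0.000845


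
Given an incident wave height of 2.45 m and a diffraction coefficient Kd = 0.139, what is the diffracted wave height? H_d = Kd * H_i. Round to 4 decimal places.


H_d = Kd * H_i
H_d = 0.139 * 2.45
H_d = 0.3406 m

0.3406


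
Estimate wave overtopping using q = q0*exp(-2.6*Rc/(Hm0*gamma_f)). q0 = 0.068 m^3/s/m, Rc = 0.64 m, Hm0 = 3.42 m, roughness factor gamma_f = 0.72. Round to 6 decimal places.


q = q0 * exp(-2.6 * Rc / (Hm0 * gamma_f))
Exponent = -2.6 * 0.64 / (3.42 * 0.72)
= -2.6 * 0.64 / 2.4624
= -0.675763
exp(-0.675763) = 0.508768
q = 0.068 * 0.508768
q = 0.034596 m^3/s/m

0.034596


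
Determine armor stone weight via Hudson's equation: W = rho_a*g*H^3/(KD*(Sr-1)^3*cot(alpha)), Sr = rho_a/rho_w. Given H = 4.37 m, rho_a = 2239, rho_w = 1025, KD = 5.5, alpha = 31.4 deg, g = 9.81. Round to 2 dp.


Sr = rho_a / rho_w = 2239 / 1025 = 2.184390
(Sr - 1) = 1.184390
(Sr - 1)^3 = 1.661439
cot(31.4) = 1 / tan(31.4) = 1 / 0.610403 = 1.638263
Numerator = 2239 * 9.81 * 4.37^3 = 1833020.8792
Denominator = 5.5 * 1.661439 * 1.638263 = 14.970309
W = 1833020.8792 / 14.970309
W = 122443.75 N

122443.75


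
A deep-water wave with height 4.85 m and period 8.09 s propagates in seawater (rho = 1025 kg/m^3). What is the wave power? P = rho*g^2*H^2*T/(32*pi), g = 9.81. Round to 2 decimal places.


P = rho * g^2 * H^2 * T / (32 * pi)
P = 1025 * 9.81^2 * 4.85^2 * 8.09 / (32 * pi)
P = 1025 * 96.2361 * 23.5225 * 8.09 / 100.53096
P = 186721.37 W/m

186721.37


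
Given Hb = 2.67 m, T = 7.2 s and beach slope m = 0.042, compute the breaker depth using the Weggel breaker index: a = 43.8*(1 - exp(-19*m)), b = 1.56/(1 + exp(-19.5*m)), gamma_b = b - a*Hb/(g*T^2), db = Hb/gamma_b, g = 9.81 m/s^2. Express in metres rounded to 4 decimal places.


a = 43.8 * (1 - exp(-19 * m))
exp(-19 * 0.042) = exp(-0.7980) = 0.450229
a = 43.8 * (1 - 0.450229) = 24.079991
b = 1.56 / (1 + exp(-19.5 * m))
exp(-19.5 * 0.042) = exp(-0.8190) = 0.440872
b = 1.56 / (1 + 0.440872) = 1.082677
Hb / (g * T^2) = 2.67 / (9.81 * 7.2^2) = 2.67 / 508.5504 = 0.00525022
gamma_b = b - a * Hb/(g*T^2) = 1.082677 - 24.079991 * 0.00525022 = 0.956252
db = Hb / gamma_b = 2.67 / 0.956252
db = 2.7922 m

2.7922


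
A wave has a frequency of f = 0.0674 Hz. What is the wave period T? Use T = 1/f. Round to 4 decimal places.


T = 1 / f
T = 1 / 0.0674
T = 14.8368 s

14.8368


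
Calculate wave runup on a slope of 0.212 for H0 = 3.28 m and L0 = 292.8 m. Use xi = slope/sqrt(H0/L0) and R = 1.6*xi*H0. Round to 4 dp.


xi = slope / sqrt(H0/L0)
H0/L0 = 3.28/292.8 = 0.011202
sqrt(0.011202) = 0.105840
xi = 0.212 / 0.105840 = 2.003016
R = 1.6 * xi * H0 = 1.6 * 2.003016 * 3.28
R = 10.5118 m

10.5118


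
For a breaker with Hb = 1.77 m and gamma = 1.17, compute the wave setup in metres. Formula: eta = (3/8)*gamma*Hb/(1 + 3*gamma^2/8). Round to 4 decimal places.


eta = (3/8) * gamma * Hb / (1 + 3*gamma^2/8)
Numerator = (3/8) * 1.17 * 1.77 = 0.776587
Denominator = 1 + 3*1.17^2/8 = 1 + 0.513338 = 1.513338
eta = 0.776587 / 1.513338
eta = 0.5132 m

0.5132


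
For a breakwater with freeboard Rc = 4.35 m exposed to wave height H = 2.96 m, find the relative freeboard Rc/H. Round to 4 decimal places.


Relative freeboard = Rc / H
= 4.35 / 2.96
= 1.4696

1.4696


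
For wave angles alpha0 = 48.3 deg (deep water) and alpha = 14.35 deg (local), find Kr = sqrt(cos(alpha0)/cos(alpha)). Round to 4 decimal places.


Kr = sqrt(cos(alpha0) / cos(alpha))
cos(48.3) = 0.665230
cos(14.35) = 0.968800
Kr = sqrt(0.665230 / 0.968800)
Kr = sqrt(0.686654)
Kr = 0.8286

0.8286


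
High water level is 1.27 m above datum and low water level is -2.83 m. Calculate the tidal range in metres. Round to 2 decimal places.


Tidal range = High water - Low water
Tidal range = 1.27 - (-2.83)
Tidal range = 4.10 m

4.10


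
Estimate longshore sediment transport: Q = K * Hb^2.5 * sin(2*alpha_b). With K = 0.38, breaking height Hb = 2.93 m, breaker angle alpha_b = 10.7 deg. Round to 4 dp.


Q = K * Hb^2.5 * sin(2 * alpha_b)
Hb^2.5 = 2.93^2.5 = 14.694982
sin(2 * 10.7) = sin(21.4) = 0.364877
Q = 0.38 * 14.694982 * 0.364877
Q = 2.0375 m^3/s

2.0375


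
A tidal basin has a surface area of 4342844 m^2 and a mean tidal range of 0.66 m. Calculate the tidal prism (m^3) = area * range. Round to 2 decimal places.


Tidal prism = Area * Tidal range
P = 4342844 * 0.66
P = 2866277.04 m^3

2866277.04


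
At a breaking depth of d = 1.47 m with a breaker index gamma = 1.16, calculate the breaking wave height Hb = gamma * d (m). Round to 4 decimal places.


Hb = gamma * d
Hb = 1.16 * 1.47
Hb = 1.7052 m

1.7052


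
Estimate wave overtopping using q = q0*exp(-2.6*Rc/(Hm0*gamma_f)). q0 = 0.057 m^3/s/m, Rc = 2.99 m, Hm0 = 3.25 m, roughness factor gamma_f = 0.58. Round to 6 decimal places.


q = q0 * exp(-2.6 * Rc / (Hm0 * gamma_f))
Exponent = -2.6 * 2.99 / (3.25 * 0.58)
= -2.6 * 2.99 / 1.8850
= -4.124138
exp(-4.124138) = 0.016177
q = 0.057 * 0.016177
q = 0.000922 m^3/s/m

0.000922


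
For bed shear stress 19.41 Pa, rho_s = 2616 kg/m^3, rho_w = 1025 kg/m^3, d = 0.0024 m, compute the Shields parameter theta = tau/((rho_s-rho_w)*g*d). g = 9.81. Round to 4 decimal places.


theta = tau / ((rho_s - rho_w) * g * d)
rho_s - rho_w = 2616 - 1025 = 1591
Denominator = 1591 * 9.81 * 0.0024 = 37.458504
theta = 19.41 / 37.458504
theta = 0.5182

0.5182


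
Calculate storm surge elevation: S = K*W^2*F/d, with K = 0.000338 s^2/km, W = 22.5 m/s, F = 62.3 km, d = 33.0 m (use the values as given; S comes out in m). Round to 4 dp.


S = K * W^2 * F / d
W^2 = 22.5^2 = 506.25
S = 0.000338 * 506.25 * 62.3 / 33.0
Numerator = 0.000338 * 506.25 * 62.3 = 10.660309
S = 10.660309 / 33.0 = 0.3230 m

0.3230


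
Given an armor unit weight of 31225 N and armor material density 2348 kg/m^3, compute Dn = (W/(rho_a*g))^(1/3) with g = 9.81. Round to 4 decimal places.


V = W / (rho_a * g)
V = 31225 / (2348 * 9.81)
V = 31225 / 23033.88
V = 1.355612 m^3
Dn = V^(1/3) = 1.355612^(1/3)
Dn = 1.1067 m

1.1067


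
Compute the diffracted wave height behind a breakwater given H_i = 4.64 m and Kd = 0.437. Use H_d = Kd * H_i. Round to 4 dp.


H_d = Kd * H_i
H_d = 0.437 * 4.64
H_d = 2.0277 m

2.0277


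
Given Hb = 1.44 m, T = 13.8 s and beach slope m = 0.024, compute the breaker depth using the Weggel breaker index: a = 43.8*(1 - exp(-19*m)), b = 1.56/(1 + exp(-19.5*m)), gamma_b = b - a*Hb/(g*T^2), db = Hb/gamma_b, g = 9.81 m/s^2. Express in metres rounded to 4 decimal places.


a = 43.8 * (1 - exp(-19 * m))
exp(-19 * 0.024) = exp(-0.4560) = 0.633814
a = 43.8 * (1 - 0.633814) = 16.038954
b = 1.56 / (1 + exp(-19.5 * m))
exp(-19.5 * 0.024) = exp(-0.4680) = 0.626254
b = 1.56 / (1 + 0.626254) = 0.959260
Hb / (g * T^2) = 1.44 / (9.81 * 13.8^2) = 1.44 / 1868.2164 = 0.00077079
gamma_b = b - a * Hb/(g*T^2) = 0.959260 - 16.038954 * 0.00077079 = 0.946897
db = Hb / gamma_b = 1.44 / 0.946897
db = 1.5208 m

1.5208


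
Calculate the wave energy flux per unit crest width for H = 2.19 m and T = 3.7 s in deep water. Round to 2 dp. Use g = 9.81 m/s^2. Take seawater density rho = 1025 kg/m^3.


P = rho * g^2 * H^2 * T / (32 * pi)
P = 1025 * 9.81^2 * 2.19^2 * 3.7 / (32 * pi)
P = 1025 * 96.2361 * 4.7961 * 3.7 / 100.53096
P = 17412.13 W/m

17412.13


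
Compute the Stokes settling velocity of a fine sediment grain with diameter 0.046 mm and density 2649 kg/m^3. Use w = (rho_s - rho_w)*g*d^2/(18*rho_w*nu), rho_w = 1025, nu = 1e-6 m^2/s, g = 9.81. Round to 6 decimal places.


w = (rho_s - rho_w) * g * d^2 / (18 * rho_w * nu)
d = 0.046 mm = 0.000046 m
rho_s - rho_w = 2649 - 1025 = 1624
Numerator = 1624 * 9.81 * (0.000046)^2 = 0.000033710927
Denominator = 18 * 1025 * 1e-6 = 0.018450
w = 0.001827 m/s

0.001827


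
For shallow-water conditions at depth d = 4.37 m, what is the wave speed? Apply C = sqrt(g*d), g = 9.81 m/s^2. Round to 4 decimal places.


Using the shallow-water approximation:
C = sqrt(g * d) = sqrt(9.81 * 4.37)
C = sqrt(42.8697)
C = 6.5475 m/s

6.5475


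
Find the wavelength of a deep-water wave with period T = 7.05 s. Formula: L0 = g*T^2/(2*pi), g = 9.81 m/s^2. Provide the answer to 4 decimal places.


L0 = g * T^2 / (2 * pi)
L0 = 9.81 * 7.05^2 / (2 * pi)
L0 = 9.81 * 49.7025 / 6.28319
L0 = 487.5815 / 6.28319
L0 = 77.6010 m

77.6010


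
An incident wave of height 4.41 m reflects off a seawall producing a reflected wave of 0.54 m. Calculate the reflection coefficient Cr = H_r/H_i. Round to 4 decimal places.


Cr = H_r / H_i
Cr = 0.54 / 4.41
Cr = 0.1224

0.1224


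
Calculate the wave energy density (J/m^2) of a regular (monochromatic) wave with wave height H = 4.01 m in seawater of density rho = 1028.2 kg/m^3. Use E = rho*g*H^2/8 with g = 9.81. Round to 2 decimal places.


E = (1/8) * rho * g * H^2
E = (1/8) * 1028.2 * 9.81 * 4.01^2
E = 0.125 * 1028.2 * 9.81 * 16.0801
E = 20274.28 J/m^2

20274.28


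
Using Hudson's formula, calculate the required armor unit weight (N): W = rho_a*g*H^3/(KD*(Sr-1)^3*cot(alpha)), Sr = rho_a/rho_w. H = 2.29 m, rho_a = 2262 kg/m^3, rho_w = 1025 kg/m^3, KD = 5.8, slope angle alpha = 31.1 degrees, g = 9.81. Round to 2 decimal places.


Sr = rho_a / rho_w = 2262 / 1025 = 2.206829
(Sr - 1) = 1.206829
(Sr - 1)^3 = 1.757671
cot(31.1) = 1 / tan(31.1) = 1 / 0.603239 = 1.657719
Numerator = 2262 * 9.81 * 2.29^3 = 266482.1079
Denominator = 5.8 * 1.757671 * 1.657719 = 16.899599
W = 266482.1079 / 16.899599
W = 15768.55 N

15768.55


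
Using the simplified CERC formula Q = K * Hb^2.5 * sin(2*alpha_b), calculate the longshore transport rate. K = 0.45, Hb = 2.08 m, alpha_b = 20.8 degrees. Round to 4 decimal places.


Q = K * Hb^2.5 * sin(2 * alpha_b)
Hb^2.5 = 2.08^2.5 = 6.239623
sin(2 * 20.8) = sin(41.6) = 0.663926
Q = 0.45 * 6.239623 * 0.663926
Q = 1.8642 m^3/s

1.8642


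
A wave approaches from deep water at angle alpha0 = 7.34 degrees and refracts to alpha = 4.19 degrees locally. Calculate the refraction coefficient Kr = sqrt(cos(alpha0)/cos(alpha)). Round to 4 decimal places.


Kr = sqrt(cos(alpha0) / cos(alpha))
cos(7.34) = 0.991805
cos(4.19) = 0.997327
Kr = sqrt(0.991805 / 0.997327)
Kr = sqrt(0.994463)
Kr = 0.9972

0.9972


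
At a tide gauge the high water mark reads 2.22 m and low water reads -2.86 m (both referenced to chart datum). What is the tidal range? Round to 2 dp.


Tidal range = High water - Low water
Tidal range = 2.22 - (-2.86)
Tidal range = 5.08 m

5.08


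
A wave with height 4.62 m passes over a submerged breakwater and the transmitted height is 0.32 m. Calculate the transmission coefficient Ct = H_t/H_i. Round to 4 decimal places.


Ct = H_t / H_i
Ct = 0.32 / 4.62
Ct = 0.0693

0.0693


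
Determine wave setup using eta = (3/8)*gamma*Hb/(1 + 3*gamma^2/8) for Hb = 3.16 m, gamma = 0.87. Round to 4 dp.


eta = (3/8) * gamma * Hb / (1 + 3*gamma^2/8)
Numerator = (3/8) * 0.87 * 3.16 = 1.030950
Denominator = 1 + 3*0.87^2/8 = 1 + 0.283838 = 1.283838
eta = 1.030950 / 1.283838
eta = 0.8030 m

0.8030


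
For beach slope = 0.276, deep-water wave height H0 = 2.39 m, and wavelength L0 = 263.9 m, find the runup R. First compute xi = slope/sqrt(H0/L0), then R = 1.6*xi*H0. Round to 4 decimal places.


xi = slope / sqrt(H0/L0)
H0/L0 = 2.39/263.9 = 0.009056
sqrt(0.009056) = 0.095165
xi = 0.276 / 0.095165 = 2.900213
R = 1.6 * xi * H0 = 1.6 * 2.900213 * 2.39
R = 11.0904 m

11.0904


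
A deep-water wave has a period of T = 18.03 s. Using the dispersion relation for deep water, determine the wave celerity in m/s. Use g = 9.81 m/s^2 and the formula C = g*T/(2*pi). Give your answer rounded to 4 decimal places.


We use the deep-water celerity formula:
C = g * T / (2 * pi)
C = 9.81 * 18.03 / (2 * 3.14159...)
C = 176.874300 / 6.283185
C = 28.1504 m/s

28.1504


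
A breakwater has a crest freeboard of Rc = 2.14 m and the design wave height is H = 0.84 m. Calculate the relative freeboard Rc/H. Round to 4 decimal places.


Relative freeboard = Rc / H
= 2.14 / 0.84
= 2.5476

2.5476


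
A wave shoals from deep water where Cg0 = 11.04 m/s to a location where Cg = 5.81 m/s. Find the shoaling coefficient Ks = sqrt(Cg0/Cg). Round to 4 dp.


Ks = sqrt(Cg0 / Cg)
Ks = sqrt(11.04 / 5.81)
Ks = sqrt(1.9002)
Ks = 1.3785

1.3785


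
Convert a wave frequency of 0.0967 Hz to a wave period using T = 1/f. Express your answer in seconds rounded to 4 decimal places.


T = 1 / f
T = 1 / 0.0967
T = 10.3413 s

10.3413


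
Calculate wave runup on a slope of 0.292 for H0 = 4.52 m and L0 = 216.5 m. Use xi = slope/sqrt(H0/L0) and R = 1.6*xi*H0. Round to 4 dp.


xi = slope / sqrt(H0/L0)
H0/L0 = 4.52/216.5 = 0.020878
sqrt(0.020878) = 0.144491
xi = 0.292 / 0.144491 = 2.020890
R = 1.6 * xi * H0 = 1.6 * 2.020890 * 4.52
R = 14.6151 m

14.6151


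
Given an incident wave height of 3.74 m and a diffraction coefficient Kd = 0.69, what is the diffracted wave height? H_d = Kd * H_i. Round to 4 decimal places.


H_d = Kd * H_i
H_d = 0.69 * 3.74
H_d = 2.5806 m

2.5806


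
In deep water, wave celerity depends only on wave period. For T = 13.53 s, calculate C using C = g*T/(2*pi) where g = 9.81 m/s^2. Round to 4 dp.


We use the deep-water celerity formula:
C = g * T / (2 * pi)
C = 9.81 * 13.53 / (2 * 3.14159...)
C = 132.729300 / 6.283185
C = 21.1245 m/s

21.1245


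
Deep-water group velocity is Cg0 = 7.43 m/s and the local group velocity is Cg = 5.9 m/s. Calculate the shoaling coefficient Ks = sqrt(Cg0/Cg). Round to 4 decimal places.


Ks = sqrt(Cg0 / Cg)
Ks = sqrt(7.43 / 5.9)
Ks = sqrt(1.2593)
Ks = 1.1222

1.1222


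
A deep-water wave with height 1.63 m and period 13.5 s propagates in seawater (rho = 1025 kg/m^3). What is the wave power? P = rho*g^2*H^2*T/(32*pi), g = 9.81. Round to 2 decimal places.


P = rho * g^2 * H^2 * T / (32 * pi)
P = 1025 * 9.81^2 * 1.63^2 * 13.5 / (32 * pi)
P = 1025 * 96.2361 * 2.6569 * 13.5 / 100.53096
P = 35194.19 W/m

35194.19


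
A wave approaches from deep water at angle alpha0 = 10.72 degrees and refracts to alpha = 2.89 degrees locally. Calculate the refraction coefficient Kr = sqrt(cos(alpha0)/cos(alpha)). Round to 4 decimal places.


Kr = sqrt(cos(alpha0) / cos(alpha))
cos(10.72) = 0.982548
cos(2.89) = 0.998728
Kr = sqrt(0.982548 / 0.998728)
Kr = sqrt(0.983799)
Kr = 0.9919

0.9919


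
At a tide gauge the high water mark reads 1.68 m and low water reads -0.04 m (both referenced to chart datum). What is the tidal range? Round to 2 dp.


Tidal range = High water - Low water
Tidal range = 1.68 - (-0.04)
Tidal range = 1.72 m

1.72


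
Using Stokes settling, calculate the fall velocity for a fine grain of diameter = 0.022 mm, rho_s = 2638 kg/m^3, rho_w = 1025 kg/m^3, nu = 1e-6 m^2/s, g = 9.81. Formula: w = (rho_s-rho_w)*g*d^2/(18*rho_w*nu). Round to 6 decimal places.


w = (rho_s - rho_w) * g * d^2 / (18 * rho_w * nu)
d = 0.022 mm = 0.000022 m
rho_s - rho_w = 2638 - 1025 = 1613
Numerator = 1613 * 9.81 * (0.000022)^2 = 0.000007658589
Denominator = 18 * 1025 * 1e-6 = 0.018450
w = 0.000415 m/s

0.000415


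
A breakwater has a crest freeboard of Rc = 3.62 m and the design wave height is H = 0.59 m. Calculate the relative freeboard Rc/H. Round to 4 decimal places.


Relative freeboard = Rc / H
= 3.62 / 0.59
= 6.1356

6.1356


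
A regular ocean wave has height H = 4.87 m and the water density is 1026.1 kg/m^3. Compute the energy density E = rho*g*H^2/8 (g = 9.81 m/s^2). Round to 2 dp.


E = (1/8) * rho * g * H^2
E = (1/8) * 1026.1 * 9.81 * 4.87^2
E = 0.125 * 1026.1 * 9.81 * 23.7169
E = 29841.91 J/m^2

29841.91


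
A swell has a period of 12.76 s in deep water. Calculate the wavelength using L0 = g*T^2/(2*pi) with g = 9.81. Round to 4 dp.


L0 = g * T^2 / (2 * pi)
L0 = 9.81 * 12.76^2 / (2 * pi)
L0 = 9.81 * 162.8176 / 6.28319
L0 = 1597.2407 / 6.28319
L0 = 254.2087 m

254.2087


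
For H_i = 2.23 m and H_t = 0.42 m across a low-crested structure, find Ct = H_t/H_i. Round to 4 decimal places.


Ct = H_t / H_i
Ct = 0.42 / 2.23
Ct = 0.1883

0.1883


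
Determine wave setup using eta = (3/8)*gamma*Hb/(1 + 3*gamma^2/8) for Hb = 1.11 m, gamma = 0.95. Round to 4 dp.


eta = (3/8) * gamma * Hb / (1 + 3*gamma^2/8)
Numerator = (3/8) * 0.95 * 1.11 = 0.395437
Denominator = 1 + 3*0.95^2/8 = 1 + 0.338438 = 1.338438
eta = 0.395437 / 1.338438
eta = 0.2954 m

0.2954


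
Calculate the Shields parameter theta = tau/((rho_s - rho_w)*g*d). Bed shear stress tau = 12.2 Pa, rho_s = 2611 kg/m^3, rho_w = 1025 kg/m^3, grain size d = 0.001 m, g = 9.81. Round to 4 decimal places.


theta = tau / ((rho_s - rho_w) * g * d)
rho_s - rho_w = 2611 - 1025 = 1586
Denominator = 1586 * 9.81 * 0.001 = 15.558660
theta = 12.2 / 15.558660
theta = 0.7841

0.7841


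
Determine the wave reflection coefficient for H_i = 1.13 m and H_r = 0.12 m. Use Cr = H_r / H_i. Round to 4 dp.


Cr = H_r / H_i
Cr = 0.12 / 1.13
Cr = 0.1062

0.1062


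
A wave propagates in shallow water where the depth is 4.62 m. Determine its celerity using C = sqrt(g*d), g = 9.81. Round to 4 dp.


Using the shallow-water approximation:
C = sqrt(g * d) = sqrt(9.81 * 4.62)
C = sqrt(45.3222)
C = 6.7322 m/s

6.7322


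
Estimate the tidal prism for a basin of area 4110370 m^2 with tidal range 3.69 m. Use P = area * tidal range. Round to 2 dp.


Tidal prism = Area * Tidal range
P = 4110370 * 3.69
P = 15167265.30 m^3

15167265.30


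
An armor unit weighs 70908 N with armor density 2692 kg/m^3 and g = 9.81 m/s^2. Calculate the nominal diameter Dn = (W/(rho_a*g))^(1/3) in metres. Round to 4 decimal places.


V = W / (rho_a * g)
V = 70908 / (2692 * 9.81)
V = 70908 / 26408.52
V = 2.685043 m^3
Dn = V^(1/3) = 2.685043^(1/3)
Dn = 1.3899 m

1.3899


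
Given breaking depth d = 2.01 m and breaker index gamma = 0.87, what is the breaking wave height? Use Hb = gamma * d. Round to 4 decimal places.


Hb = gamma * d
Hb = 0.87 * 2.01
Hb = 1.7487 m

1.7487


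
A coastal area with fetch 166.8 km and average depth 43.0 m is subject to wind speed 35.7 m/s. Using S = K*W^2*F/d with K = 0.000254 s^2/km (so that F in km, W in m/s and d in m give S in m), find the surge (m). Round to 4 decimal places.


S = K * W^2 * F / d
W^2 = 35.7^2 = 1274.49
S = 0.000254 * 1274.49 * 166.8 / 43.0
Numerator = 0.000254 * 1274.49 * 166.8 = 53.996573
S = 53.996573 / 43.0 = 1.2557 m

1.2557


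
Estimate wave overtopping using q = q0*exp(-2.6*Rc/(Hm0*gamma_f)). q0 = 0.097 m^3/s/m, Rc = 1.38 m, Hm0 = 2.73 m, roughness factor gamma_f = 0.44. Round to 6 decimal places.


q = q0 * exp(-2.6 * Rc / (Hm0 * gamma_f))
Exponent = -2.6 * 1.38 / (2.73 * 0.44)
= -2.6 * 1.38 / 1.2012
= -2.987013
exp(-2.987013) = 0.050438
q = 0.097 * 0.050438
q = 0.004892 m^3/s/m

0.004892


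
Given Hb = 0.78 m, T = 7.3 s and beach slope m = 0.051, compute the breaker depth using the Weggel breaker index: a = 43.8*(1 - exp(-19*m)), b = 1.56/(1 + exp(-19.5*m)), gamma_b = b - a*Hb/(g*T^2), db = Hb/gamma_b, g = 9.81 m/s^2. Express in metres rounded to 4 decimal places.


a = 43.8 * (1 - exp(-19 * m))
exp(-19 * 0.051) = exp(-0.9690) = 0.379462
a = 43.8 * (1 - 0.379462) = 27.179551
b = 1.56 / (1 + exp(-19.5 * m))
exp(-19.5 * 0.051) = exp(-0.9945) = 0.369908
b = 1.56 / (1 + 0.369908) = 1.138762
Hb / (g * T^2) = 0.78 / (9.81 * 7.3^2) = 0.78 / 522.7749 = 0.00149204
gamma_b = b - a * Hb/(g*T^2) = 1.138762 - 27.179551 * 0.00149204 = 1.098209
db = Hb / gamma_b = 0.78 / 1.098209
db = 0.7102 m

0.7102


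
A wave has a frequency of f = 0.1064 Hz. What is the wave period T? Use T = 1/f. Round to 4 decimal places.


T = 1 / f
T = 1 / 0.1064
T = 9.3985 s

9.3985


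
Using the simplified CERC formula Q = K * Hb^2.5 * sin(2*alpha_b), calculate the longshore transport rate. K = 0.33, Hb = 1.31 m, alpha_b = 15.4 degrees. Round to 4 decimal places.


Q = K * Hb^2.5 * sin(2 * alpha_b)
Hb^2.5 = 1.31^2.5 = 1.964166
sin(2 * 15.4) = sin(30.8) = 0.512043
Q = 0.33 * 1.964166 * 0.512043
Q = 0.3319 m^3/s

0.3319


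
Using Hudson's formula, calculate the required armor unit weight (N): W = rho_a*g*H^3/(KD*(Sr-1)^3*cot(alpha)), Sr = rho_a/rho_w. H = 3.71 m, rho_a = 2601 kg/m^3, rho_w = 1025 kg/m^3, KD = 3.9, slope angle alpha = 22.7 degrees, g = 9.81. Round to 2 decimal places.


Sr = rho_a / rho_w = 2601 / 1025 = 2.537561
(Sr - 1) = 1.537561
(Sr - 1)^3 = 3.634938
cot(22.7) = 1 / tan(22.7) = 1 / 0.418309 = 2.390577
Numerator = 2601 * 9.81 * 3.71^3 = 1302960.0152
Denominator = 3.9 * 3.634938 * 2.390577 = 33.889439
W = 1302960.0152 / 33.889439
W = 38447.38 N

38447.38


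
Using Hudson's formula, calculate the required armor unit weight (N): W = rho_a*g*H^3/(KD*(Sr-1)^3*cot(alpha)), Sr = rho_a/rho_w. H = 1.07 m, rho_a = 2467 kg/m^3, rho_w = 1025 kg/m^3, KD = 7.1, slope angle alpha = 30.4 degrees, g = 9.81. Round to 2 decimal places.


Sr = rho_a / rho_w = 2467 / 1025 = 2.406829
(Sr - 1) = 1.406829
(Sr - 1)^3 = 2.784352
cot(30.4) = 1 / tan(30.4) = 1 / 0.586697 = 1.704459
Numerator = 2467 * 9.81 * 1.07^3 = 29647.5964
Denominator = 7.1 * 2.784352 * 1.704459 = 33.695277
W = 29647.5964 / 33.695277
W = 879.87 N

879.87


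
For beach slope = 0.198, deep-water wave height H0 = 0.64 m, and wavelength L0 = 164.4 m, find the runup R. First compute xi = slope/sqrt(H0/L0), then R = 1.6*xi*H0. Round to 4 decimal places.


xi = slope / sqrt(H0/L0)
H0/L0 = 0.64/164.4 = 0.003893
sqrt(0.003893) = 0.062393
xi = 0.198 / 0.062393 = 3.173409
R = 1.6 * xi * H0 = 1.6 * 3.173409 * 0.64
R = 3.2496 m

3.2496


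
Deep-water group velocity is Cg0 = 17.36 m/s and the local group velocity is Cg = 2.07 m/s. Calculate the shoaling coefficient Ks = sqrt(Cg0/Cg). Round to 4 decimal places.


Ks = sqrt(Cg0 / Cg)
Ks = sqrt(17.36 / 2.07)
Ks = sqrt(8.3865)
Ks = 2.8959

2.8959


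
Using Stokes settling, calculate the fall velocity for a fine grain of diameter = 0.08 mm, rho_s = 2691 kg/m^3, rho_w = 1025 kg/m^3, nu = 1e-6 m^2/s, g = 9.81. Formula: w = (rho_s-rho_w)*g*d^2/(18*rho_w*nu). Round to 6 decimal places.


w = (rho_s - rho_w) * g * d^2 / (18 * rho_w * nu)
d = 0.08 mm = 0.000080 m
rho_s - rho_w = 2691 - 1025 = 1666
Numerator = 1666 * 9.81 * (0.000080)^2 = 0.000104598144
Denominator = 18 * 1025 * 1e-6 = 0.018450
w = 0.005669 m/s

0.005669


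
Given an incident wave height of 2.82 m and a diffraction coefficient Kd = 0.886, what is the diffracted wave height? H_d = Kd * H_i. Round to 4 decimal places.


H_d = Kd * H_i
H_d = 0.886 * 2.82
H_d = 2.4985 m

2.4985


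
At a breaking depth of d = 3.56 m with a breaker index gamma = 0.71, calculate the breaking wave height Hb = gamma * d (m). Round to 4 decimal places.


Hb = gamma * d
Hb = 0.71 * 3.56
Hb = 2.5276 m

2.5276


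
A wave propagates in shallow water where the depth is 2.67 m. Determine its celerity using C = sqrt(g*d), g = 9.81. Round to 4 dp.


Using the shallow-water approximation:
C = sqrt(g * d) = sqrt(9.81 * 2.67)
C = sqrt(26.1927)
C = 5.1179 m/s

5.1179


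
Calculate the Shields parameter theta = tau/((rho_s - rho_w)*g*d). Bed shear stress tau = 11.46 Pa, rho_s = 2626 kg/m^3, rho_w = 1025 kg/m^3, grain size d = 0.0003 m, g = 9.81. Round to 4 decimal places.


theta = tau / ((rho_s - rho_w) * g * d)
rho_s - rho_w = 2626 - 1025 = 1601
Denominator = 1601 * 9.81 * 0.0003 = 4.711743
theta = 11.46 / 4.711743
theta = 2.4322

2.4322


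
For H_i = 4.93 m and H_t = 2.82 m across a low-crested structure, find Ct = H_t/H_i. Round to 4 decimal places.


Ct = H_t / H_i
Ct = 2.82 / 4.93
Ct = 0.5720

0.5720


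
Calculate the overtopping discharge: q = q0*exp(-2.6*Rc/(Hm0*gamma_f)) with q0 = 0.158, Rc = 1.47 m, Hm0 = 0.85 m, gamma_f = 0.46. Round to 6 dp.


q = q0 * exp(-2.6 * Rc / (Hm0 * gamma_f))
Exponent = -2.6 * 1.47 / (0.85 * 0.46)
= -2.6 * 1.47 / 0.3910
= -9.774936
exp(-9.774936) = 0.000057
q = 0.158 * 0.000057
q = 0.000009 m^3/s/m

0.000009


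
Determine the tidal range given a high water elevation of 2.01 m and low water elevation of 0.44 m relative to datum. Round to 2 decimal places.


Tidal range = High water - Low water
Tidal range = 2.01 - (0.44)
Tidal range = 1.57 m

1.57


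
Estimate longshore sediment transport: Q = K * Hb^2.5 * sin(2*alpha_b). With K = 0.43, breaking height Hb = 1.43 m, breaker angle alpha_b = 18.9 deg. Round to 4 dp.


Q = K * Hb^2.5 * sin(2 * alpha_b)
Hb^2.5 = 1.43^2.5 = 2.445345
sin(2 * 18.9) = sin(37.8) = 0.612907
Q = 0.43 * 2.445345 * 0.612907
Q = 0.6445 m^3/s

0.6445


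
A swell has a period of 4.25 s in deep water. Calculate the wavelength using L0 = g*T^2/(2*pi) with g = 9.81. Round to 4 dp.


L0 = g * T^2 / (2 * pi)
L0 = 9.81 * 4.25^2 / (2 * pi)
L0 = 9.81 * 18.0625 / 6.28319
L0 = 177.1931 / 6.28319
L0 = 28.2012 m

28.2012


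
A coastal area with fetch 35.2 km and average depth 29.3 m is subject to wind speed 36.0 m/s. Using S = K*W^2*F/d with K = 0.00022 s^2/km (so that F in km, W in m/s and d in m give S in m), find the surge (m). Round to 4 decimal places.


S = K * W^2 * F / d
W^2 = 36.0^2 = 1296.00
S = 0.00022 * 1296.00 * 35.2 / 29.3
Numerator = 0.00022 * 1296.00 * 35.2 = 10.036224
S = 10.036224 / 29.3 = 0.3425 m

0.3425


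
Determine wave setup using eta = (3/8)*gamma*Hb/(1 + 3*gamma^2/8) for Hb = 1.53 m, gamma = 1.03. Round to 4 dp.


eta = (3/8) * gamma * Hb / (1 + 3*gamma^2/8)
Numerator = (3/8) * 1.03 * 1.53 = 0.590962
Denominator = 1 + 3*1.03^2/8 = 1 + 0.397838 = 1.397838
eta = 0.590962 / 1.397838
eta = 0.4228 m

0.4228


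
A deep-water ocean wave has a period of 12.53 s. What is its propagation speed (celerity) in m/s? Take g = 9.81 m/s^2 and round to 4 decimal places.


We use the deep-water celerity formula:
C = g * T / (2 * pi)
C = 9.81 * 12.53 / (2 * 3.14159...)
C = 122.919300 / 6.283185
C = 19.5632 m/s

19.5632


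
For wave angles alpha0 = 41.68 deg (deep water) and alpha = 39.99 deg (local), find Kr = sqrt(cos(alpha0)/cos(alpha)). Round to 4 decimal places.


Kr = sqrt(cos(alpha0) / cos(alpha))
cos(41.68) = 0.746870
cos(39.99) = 0.766157
Kr = sqrt(0.746870 / 0.766157)
Kr = sqrt(0.974827)
Kr = 0.9873

0.9873


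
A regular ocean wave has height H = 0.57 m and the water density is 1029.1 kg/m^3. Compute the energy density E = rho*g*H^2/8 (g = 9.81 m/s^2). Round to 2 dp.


E = (1/8) * rho * g * H^2
E = (1/8) * 1029.1 * 9.81 * 0.57^2
E = 0.125 * 1029.1 * 9.81 * 0.3249
E = 410.00 J/m^2

410.00


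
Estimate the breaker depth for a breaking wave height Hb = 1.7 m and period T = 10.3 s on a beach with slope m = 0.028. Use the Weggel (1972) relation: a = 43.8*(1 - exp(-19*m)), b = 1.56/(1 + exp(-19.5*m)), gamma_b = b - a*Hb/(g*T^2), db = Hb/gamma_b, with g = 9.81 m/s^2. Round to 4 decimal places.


a = 43.8 * (1 - exp(-19 * m))
exp(-19 * 0.028) = exp(-0.5320) = 0.587429
a = 43.8 * (1 - 0.587429) = 18.070613
b = 1.56 / (1 + exp(-19.5 * m))
exp(-19.5 * 0.028) = exp(-0.5460) = 0.579262
b = 1.56 / (1 + 0.579262) = 0.987803
Hb / (g * T^2) = 1.7 / (9.81 * 10.3^2) = 1.7 / 1040.7429 = 0.00163345
gamma_b = b - a * Hb/(g*T^2) = 0.987803 - 18.070613 * 0.00163345 = 0.958286
db = Hb / gamma_b = 1.7 / 0.958286
db = 1.7740 m

1.7740


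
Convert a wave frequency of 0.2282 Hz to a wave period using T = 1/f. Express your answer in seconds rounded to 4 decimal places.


T = 1 / f
T = 1 / 0.2282
T = 4.3821 s

4.3821


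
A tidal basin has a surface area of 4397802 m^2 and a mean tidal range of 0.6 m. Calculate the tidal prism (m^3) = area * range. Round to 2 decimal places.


Tidal prism = Area * Tidal range
P = 4397802 * 0.6
P = 2638681.20 m^3

2638681.20


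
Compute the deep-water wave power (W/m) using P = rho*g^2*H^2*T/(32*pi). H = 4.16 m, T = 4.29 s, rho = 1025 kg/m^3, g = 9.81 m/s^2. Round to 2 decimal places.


P = rho * g^2 * H^2 * T / (32 * pi)
P = 1025 * 9.81^2 * 4.16^2 * 4.29 / (32 * pi)
P = 1025 * 96.2361 * 17.3056 * 4.29 / 100.53096
P = 72846.05 W/m

72846.05


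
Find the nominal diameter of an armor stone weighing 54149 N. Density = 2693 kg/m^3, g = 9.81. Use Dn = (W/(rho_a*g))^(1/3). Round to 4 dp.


V = W / (rho_a * g)
V = 54149 / (2693 * 9.81)
V = 54149 / 26418.33
V = 2.049675 m^3
Dn = V^(1/3) = 2.049675^(1/3)
Dn = 1.2703 m

1.2703


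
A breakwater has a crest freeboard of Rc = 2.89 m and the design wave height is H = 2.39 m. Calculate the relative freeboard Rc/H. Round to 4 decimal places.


Relative freeboard = Rc / H
= 2.89 / 2.39
= 1.2092

1.2092


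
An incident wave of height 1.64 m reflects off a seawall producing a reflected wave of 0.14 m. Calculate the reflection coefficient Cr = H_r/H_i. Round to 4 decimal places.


Cr = H_r / H_i
Cr = 0.14 / 1.64
Cr = 0.0854

0.0854


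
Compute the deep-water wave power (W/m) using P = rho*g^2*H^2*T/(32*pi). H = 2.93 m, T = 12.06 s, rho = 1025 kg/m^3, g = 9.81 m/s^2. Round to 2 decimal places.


P = rho * g^2 * H^2 * T / (32 * pi)
P = 1025 * 9.81^2 * 2.93^2 * 12.06 / (32 * pi)
P = 1025 * 96.2361 * 8.5849 * 12.06 / 100.53096
P = 101588.51 W/m

101588.51


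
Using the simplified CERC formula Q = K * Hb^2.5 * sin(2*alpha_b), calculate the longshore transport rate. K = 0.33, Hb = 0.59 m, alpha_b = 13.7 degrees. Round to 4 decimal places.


Q = K * Hb^2.5 * sin(2 * alpha_b)
Hb^2.5 = 0.59^2.5 = 0.267381
sin(2 * 13.7) = sin(27.4) = 0.460200
Q = 0.33 * 0.267381 * 0.460200
Q = 0.0406 m^3/s

0.0406


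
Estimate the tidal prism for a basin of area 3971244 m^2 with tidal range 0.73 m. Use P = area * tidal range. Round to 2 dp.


Tidal prism = Area * Tidal range
P = 3971244 * 0.73
P = 2899008.12 m^3

2899008.12


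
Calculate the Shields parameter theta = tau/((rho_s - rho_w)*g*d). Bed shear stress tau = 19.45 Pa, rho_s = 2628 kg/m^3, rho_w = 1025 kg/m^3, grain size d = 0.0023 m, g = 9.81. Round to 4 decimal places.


theta = tau / ((rho_s - rho_w) * g * d)
rho_s - rho_w = 2628 - 1025 = 1603
Denominator = 1603 * 9.81 * 0.0023 = 36.168489
theta = 19.45 / 36.168489
theta = 0.5378

0.5378


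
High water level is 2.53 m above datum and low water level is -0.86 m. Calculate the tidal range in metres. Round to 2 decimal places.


Tidal range = High water - Low water
Tidal range = 2.53 - (-0.86)
Tidal range = 3.39 m

3.39


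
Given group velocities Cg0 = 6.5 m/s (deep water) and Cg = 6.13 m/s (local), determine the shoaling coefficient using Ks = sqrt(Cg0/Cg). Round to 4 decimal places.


Ks = sqrt(Cg0 / Cg)
Ks = sqrt(6.5 / 6.13)
Ks = sqrt(1.0604)
Ks = 1.0297

1.0297


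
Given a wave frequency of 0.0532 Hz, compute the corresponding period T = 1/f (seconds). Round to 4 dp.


T = 1 / f
T = 1 / 0.0532
T = 18.7970 s

18.7970


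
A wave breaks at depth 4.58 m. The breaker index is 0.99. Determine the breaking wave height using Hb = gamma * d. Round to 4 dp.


Hb = gamma * d
Hb = 0.99 * 4.58
Hb = 4.5342 m

4.5342


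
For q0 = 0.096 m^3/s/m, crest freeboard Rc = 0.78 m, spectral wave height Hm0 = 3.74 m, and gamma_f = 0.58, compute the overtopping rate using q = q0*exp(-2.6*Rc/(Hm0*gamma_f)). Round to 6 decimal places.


q = q0 * exp(-2.6 * Rc / (Hm0 * gamma_f))
Exponent = -2.6 * 0.78 / (3.74 * 0.58)
= -2.6 * 0.78 / 2.1692
= -0.934907
exp(-0.934907) = 0.392622
q = 0.096 * 0.392622
q = 0.037692 m^3/s/m

0.037692


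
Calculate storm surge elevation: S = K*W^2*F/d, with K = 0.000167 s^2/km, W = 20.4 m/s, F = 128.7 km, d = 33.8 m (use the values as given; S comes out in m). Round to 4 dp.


S = K * W^2 * F / d
W^2 = 20.4^2 = 416.16
S = 0.000167 * 416.16 * 128.7 / 33.8
Numerator = 0.000167 * 416.16 * 128.7 = 8.944485
S = 8.944485 / 33.8 = 0.2646 m

0.2646


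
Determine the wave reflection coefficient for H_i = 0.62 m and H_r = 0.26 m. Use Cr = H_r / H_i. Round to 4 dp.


Cr = H_r / H_i
Cr = 0.26 / 0.62
Cr = 0.4194

0.4194


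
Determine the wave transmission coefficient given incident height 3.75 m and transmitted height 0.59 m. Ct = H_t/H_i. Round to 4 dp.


Ct = H_t / H_i
Ct = 0.59 / 3.75
Ct = 0.1573

0.1573


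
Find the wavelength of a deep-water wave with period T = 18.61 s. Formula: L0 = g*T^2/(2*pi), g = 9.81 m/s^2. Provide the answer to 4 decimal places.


L0 = g * T^2 / (2 * pi)
L0 = 9.81 * 18.61^2 / (2 * pi)
L0 = 9.81 * 346.3321 / 6.28319
L0 = 3397.5179 / 6.28319
L0 = 540.7318 m

540.7318


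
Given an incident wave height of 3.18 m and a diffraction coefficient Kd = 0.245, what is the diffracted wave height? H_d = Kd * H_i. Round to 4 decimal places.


H_d = Kd * H_i
H_d = 0.245 * 3.18
H_d = 0.7791 m

0.7791


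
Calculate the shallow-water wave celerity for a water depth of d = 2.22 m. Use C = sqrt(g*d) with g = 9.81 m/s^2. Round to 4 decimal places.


Using the shallow-water approximation:
C = sqrt(g * d) = sqrt(9.81 * 2.22)
C = sqrt(21.7782)
C = 4.6667 m/s

4.6667


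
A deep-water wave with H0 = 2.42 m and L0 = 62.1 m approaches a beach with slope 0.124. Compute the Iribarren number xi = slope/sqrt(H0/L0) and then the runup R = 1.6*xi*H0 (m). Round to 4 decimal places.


xi = slope / sqrt(H0/L0)
H0/L0 = 2.42/62.1 = 0.038969
sqrt(0.038969) = 0.197407
xi = 0.124 / 0.197407 = 0.628145
R = 1.6 * xi * H0 = 1.6 * 0.628145 * 2.42
R = 2.4322 m

2.4322


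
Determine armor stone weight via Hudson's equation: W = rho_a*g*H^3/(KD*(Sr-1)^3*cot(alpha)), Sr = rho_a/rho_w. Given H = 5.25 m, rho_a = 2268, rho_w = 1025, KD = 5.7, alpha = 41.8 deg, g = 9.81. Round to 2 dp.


Sr = rho_a / rho_w = 2268 / 1025 = 2.212683
(Sr - 1) = 1.212683
(Sr - 1)^3 = 1.783371
cot(41.8) = 1 / tan(41.8) = 1 / 0.894103 = 1.118439
Numerator = 2268 * 9.81 * 5.25^3 = 3219511.4044
Denominator = 5.7 * 1.783371 * 1.118439 = 11.369176
W = 3219511.4044 / 11.369176
W = 283178.95 N

283178.95


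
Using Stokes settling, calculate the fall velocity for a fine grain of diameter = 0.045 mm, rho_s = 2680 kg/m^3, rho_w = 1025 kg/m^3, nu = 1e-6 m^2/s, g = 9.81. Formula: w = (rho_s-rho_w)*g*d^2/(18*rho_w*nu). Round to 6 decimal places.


w = (rho_s - rho_w) * g * d^2 / (18 * rho_w * nu)
d = 0.045 mm = 0.000045 m
rho_s - rho_w = 2680 - 1025 = 1655
Numerator = 1655 * 9.81 * (0.000045)^2 = 0.000032876989
Denominator = 18 * 1025 * 1e-6 = 0.018450
w = 0.001782 m/s

0.001782


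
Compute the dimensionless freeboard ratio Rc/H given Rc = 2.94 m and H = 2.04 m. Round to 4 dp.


Relative freeboard = Rc / H
= 2.94 / 2.04
= 1.4412

1.4412


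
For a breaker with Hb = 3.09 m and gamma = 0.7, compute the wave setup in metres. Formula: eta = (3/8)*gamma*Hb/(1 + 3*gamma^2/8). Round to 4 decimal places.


eta = (3/8) * gamma * Hb / (1 + 3*gamma^2/8)
Numerator = (3/8) * 0.7 * 3.09 = 0.811125
Denominator = 1 + 3*0.7^2/8 = 1 + 0.183750 = 1.183750
eta = 0.811125 / 1.183750
eta = 0.6852 m

0.6852


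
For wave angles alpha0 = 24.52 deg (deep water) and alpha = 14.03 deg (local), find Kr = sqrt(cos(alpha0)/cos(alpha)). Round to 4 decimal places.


Kr = sqrt(cos(alpha0) / cos(alpha))
cos(24.52) = 0.909816
cos(14.03) = 0.970169
Kr = sqrt(0.909816 / 0.970169)
Kr = sqrt(0.937792)
Kr = 0.9684

0.9684


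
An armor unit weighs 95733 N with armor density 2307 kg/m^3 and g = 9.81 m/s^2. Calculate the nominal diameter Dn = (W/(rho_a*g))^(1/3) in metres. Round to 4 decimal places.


V = W / (rho_a * g)
V = 95733 / (2307 * 9.81)
V = 95733 / 22631.67
V = 4.230046 m^3
Dn = V^(1/3) = 4.230046^(1/3)
Dn = 1.6173 m

1.6173


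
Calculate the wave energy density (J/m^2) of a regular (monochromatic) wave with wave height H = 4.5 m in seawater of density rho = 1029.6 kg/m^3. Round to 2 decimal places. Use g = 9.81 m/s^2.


E = (1/8) * rho * g * H^2
E = (1/8) * 1029.6 * 9.81 * 4.5^2
E = 0.125 * 1029.6 * 9.81 * 20.2500
E = 25566.58 J/m^2

25566.58


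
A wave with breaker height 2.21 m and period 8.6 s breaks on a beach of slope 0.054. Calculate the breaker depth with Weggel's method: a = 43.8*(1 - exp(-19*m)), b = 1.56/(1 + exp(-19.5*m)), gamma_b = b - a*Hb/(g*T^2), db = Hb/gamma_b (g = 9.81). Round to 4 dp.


a = 43.8 * (1 - exp(-19 * m))
exp(-19 * 0.054) = exp(-1.0260) = 0.358438
a = 43.8 * (1 - 0.358438) = 28.100422
b = 1.56 / (1 + exp(-19.5 * m))
exp(-19.5 * 0.054) = exp(-1.0530) = 0.348890
b = 1.56 / (1 + 0.348890) = 1.156507
Hb / (g * T^2) = 2.21 / (9.81 * 8.6^2) = 2.21 / 725.5476 = 0.00304598
gamma_b = b - a * Hb/(g*T^2) = 1.156507 - 28.100422 * 0.00304598 = 1.070914
db = Hb / gamma_b = 2.21 / 1.070914
db = 2.0637 m

2.0637


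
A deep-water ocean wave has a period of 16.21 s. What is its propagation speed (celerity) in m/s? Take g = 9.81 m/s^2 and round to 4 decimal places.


We use the deep-water celerity formula:
C = g * T / (2 * pi)
C = 9.81 * 16.21 / (2 * 3.14159...)
C = 159.020100 / 6.283185
C = 25.3088 m/s

25.3088
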